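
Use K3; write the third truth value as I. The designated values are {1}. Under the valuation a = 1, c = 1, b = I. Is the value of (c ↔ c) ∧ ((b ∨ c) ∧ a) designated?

Yes

c ↔ c = 1 ↔ 1 = 1
b ∨ c = I ∨ 1 = 1
(b ∨ c) ∧ a = 1 ∧ 1 = 1
(c ↔ c) ∧ ((b ∨ c) ∧ a) = 1 ∧ 1 = 1
1 ∈ {1}.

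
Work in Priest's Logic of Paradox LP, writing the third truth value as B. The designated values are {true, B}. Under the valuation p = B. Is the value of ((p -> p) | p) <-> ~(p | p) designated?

Yes

p -> p = B -> B = B
(p -> p) | p = B | B = B
p | p = B | B = B
~(p | p) = ~B = B
((p -> p) | p) <-> ~(p | p) = B <-> B = B
B ∈ {true, B}.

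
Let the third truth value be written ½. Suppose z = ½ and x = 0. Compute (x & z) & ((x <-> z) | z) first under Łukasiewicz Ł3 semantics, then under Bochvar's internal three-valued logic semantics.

0; ½

In Łukasiewicz Ł3: x & z = 0 & ½ = 0
x <-> z = 0 <-> ½ = ½  [1 − |0−½|]
(x <-> z) | z = ½ | ½ = ½
(x & z) & ((x <-> z) | z) = 0 & ½ = 0
In Bochvar's internal three-valued logic: x & z = 0 & ½ = ½
x <-> z = 0 <-> ½ = ½
(x <-> z) | z = ½ | ½ = ½
(x & z) & ((x <-> z) | z) = ½ & ½ = ½
They differ because Łukasiewicz Ł3 and Bochvar's internal three-valued logic treat ½ differently under the binary connectives.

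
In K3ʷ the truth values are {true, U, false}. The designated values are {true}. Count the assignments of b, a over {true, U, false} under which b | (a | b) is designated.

Designated under: (b=true, a=true); (b=true, a=false); (b=false, a=true).

3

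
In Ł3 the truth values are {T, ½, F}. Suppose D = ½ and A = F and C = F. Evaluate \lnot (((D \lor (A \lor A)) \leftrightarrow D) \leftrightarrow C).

T

A \lor A = F \lor F = F
D \lor (A \lor A) = ½ \lor F = ½
(D \lor (A \lor A)) \leftrightarrow D = ½ \leftrightarrow ½ = T  [1 − |½−½|]
((D \lor (A \lor A)) \leftrightarrow D) \leftrightarrow C = T \leftrightarrow F = F
\lnot (((D \lor (A \lor A)) \leftrightarrow D) \leftrightarrow C) = \lnot F = T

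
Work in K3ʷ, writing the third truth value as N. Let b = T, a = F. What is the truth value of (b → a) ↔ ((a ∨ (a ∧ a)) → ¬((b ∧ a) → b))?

b → a = T → F = F
a ∧ a = F ∧ F = F
a ∨ (a ∧ a) = F ∨ F = F
b ∧ a = T ∧ F = F
(b ∧ a) → b = F → T = T
¬((b ∧ a) → b) = ¬T = F
(a ∨ (a ∧ a)) → ¬((b ∧ a) → b) = F → F = T
(b → a) ↔ ((a ∨ (a ∧ a)) → ¬((b ∧ a) → b)) = F ↔ T = F

F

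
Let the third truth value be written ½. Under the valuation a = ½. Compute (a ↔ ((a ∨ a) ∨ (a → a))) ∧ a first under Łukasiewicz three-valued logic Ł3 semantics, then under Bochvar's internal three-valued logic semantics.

In Łukasiewicz three-valued logic Ł3: a ∨ a = ½ ∨ ½ = ½
a → a = ½ → ½ = true  [min(1, 1−½+½)]
(a ∨ a) ∨ (a → a) = ½ ∨ true = true
a ↔ ((a ∨ a) ∨ (a → a)) = ½ ↔ true = ½
(a ↔ ((a ∨ a) ∨ (a → a))) ∧ a = ½ ∧ ½ = ½
In Bochvar's internal three-valued logic: a ∨ a = ½ ∨ ½ = ½
a → a = ½ → ½ = ½  [any arg is the third value ⇒ result is the third value]
(a ∨ a) ∨ (a → a) = ½ ∨ ½ = ½
a ↔ ((a ∨ a) ∨ (a → a)) = ½ ↔ ½ = ½
(a ↔ ((a ∨ a) ∨ (a → a))) ∧ a = ½ ∧ ½ = ½

½; ½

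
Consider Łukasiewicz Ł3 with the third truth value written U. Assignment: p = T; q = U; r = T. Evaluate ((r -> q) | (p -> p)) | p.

r -> q = T -> U = U
p -> p = T -> T = T
(r -> q) | (p -> p) = U | T = T
((r -> q) | (p -> p)) | p = T | T = T

T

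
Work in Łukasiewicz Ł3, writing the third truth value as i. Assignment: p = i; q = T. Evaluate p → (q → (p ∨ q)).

T

p ∨ q = i ∨ T = T
q → (p ∨ q) = T → T = T
p → (q → (p ∨ q)) = i → T = T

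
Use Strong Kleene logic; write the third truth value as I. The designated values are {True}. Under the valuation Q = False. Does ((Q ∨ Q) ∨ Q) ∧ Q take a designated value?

No

Q ∨ Q = False ∨ False = False
(Q ∨ Q) ∨ Q = False ∨ False = False
((Q ∨ Q) ∨ Q) ∧ Q = False ∧ False = False
False ∉ {True}.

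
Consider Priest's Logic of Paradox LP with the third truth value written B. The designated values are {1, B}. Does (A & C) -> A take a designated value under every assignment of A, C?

Every assignment of A, C over {1, B, 0} gives a value in {1, B}.
In particular, with A=B, C=B: (A & C) -> A = B.

Yes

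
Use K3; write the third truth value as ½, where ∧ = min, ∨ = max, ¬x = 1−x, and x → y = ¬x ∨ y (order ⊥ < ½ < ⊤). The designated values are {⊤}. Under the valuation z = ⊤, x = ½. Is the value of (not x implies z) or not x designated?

not x = not ½ = ½
not x implies z = ½ implies ⊤ = ⊤
not x = not ½ = ½
(not x implies z) or not x = ⊤ or ½ = ⊤
⊤ ∈ {⊤}.

Yes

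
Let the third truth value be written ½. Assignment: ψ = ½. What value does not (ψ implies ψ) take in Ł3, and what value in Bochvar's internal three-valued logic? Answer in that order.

⊥; ½

In Ł3: ψ implies ψ = ½ implies ½ = ⊤  [min(1, 1−½+½)]
not (ψ implies ψ) = not ⊤ = ⊥
In Bochvar's internal three-valued logic: ψ implies ψ = ½ implies ½ = ½  [any arg is the third value ⇒ result is the third value]
not (ψ implies ψ) = not ½ = ½
They differ because Ł3 and Bochvar's internal three-valued logic treat ½ differently under the binary connectives.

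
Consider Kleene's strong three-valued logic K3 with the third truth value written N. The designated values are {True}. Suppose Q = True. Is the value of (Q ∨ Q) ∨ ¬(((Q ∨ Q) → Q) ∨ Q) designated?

Q ∨ Q = True ∨ True = True
Q ∨ Q = True ∨ True = True
(Q ∨ Q) → Q = True → True = True
((Q ∨ Q) → Q) ∨ Q = True ∨ True = True
¬(((Q ∨ Q) → Q) ∨ Q) = ¬True = False
(Q ∨ Q) ∨ ¬(((Q ∨ Q) → Q) ∨ Q) = True ∨ False = True
True ∈ {True}.

Yes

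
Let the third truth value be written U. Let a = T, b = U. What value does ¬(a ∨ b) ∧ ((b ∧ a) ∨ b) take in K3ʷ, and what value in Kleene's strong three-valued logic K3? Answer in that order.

U; F

In K3ʷ: a ∨ b = T ∨ U = U
¬(a ∨ b) = ¬U = U
b ∧ a = U ∧ T = U
(b ∧ a) ∨ b = U ∨ U = U
¬(a ∨ b) ∧ ((b ∧ a) ∨ b) = U ∧ U = U
In Kleene's strong three-valued logic K3: a ∨ b = T ∨ U = T
¬(a ∨ b) = ¬T = F
b ∧ a = U ∧ T = U
(b ∧ a) ∨ b = U ∨ U = U
¬(a ∨ b) ∧ ((b ∧ a) ∨ b) = F ∧ U = F
They differ because K3ʷ and Kleene's strong three-valued logic K3 treat U differently under the binary connectives.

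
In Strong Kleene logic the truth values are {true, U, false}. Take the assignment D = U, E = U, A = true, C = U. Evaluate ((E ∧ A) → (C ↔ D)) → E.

U

E ∧ A = U ∧ true = U
C ↔ D = U ↔ U = U
(E ∧ A) → (C ↔ D) = U → U = U  [¬U ∨ U]
((E ∧ A) → (C ↔ D)) → E = U → U = U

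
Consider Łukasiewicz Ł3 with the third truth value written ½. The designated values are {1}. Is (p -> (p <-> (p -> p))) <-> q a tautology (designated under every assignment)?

Countermodel: p=1, q=½ gives ½, which is not designated.

No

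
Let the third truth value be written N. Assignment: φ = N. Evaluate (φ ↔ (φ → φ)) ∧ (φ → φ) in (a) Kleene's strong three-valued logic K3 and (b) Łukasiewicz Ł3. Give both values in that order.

In Kleene's strong three-valued logic K3: φ → φ = N → N = N  [¬N ∨ N]
φ ↔ (φ → φ) = N ↔ N = N
φ → φ = N → N = N
(φ ↔ (φ → φ)) ∧ (φ → φ) = N ∧ N = N
In Łukasiewicz Ł3: φ → φ = N → N = true
φ ↔ (φ → φ) = N ↔ true = N
φ → φ = N → N = true
(φ ↔ (φ → φ)) ∧ (φ → φ) = N ∧ true = N

N; N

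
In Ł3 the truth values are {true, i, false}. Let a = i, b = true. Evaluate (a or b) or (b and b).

a or b = i or true = true
b and b = true and true = true
(a or b) or (b and b) = true or true = true

true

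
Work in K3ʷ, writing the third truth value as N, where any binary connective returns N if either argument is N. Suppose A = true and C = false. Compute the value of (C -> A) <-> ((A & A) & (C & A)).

false

C -> A = false -> true = true
A & A = true & true = true
C & A = false & true = false
(A & A) & (C & A) = true & false = false
(C -> A) <-> ((A & A) & (C & A)) = true <-> false = false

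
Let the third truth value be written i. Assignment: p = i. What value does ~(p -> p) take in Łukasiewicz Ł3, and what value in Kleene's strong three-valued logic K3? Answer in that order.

In Łukasiewicz Ł3: p -> p = i -> i = T
~(p -> p) = ~T = F
In Kleene's strong three-valued logic K3: p -> p = i -> i = i
~(p -> p) = ~i = i
They differ because Łukasiewicz Ł3 and Kleene's strong three-valued logic K3 treat i differently under implication.

F; i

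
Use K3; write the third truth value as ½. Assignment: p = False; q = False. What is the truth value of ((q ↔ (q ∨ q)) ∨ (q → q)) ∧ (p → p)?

q ∨ q = False ∨ False = False
q ↔ (q ∨ q) = False ↔ False = True
q → q = False → False = True
(q ↔ (q ∨ q)) ∨ (q → q) = True ∨ True = True
p → p = False → False = True
((q ↔ (q ∨ q)) ∨ (q → q)) ∧ (p → p) = True ∧ True = True

True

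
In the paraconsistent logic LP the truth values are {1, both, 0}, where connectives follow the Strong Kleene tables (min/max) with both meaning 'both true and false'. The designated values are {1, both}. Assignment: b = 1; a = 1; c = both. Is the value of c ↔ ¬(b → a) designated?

b → a = 1 → 1 = 1
¬(b → a) = ¬1 = 0
c ↔ ¬(b → a) = both ↔ 0 = both
both ∈ {1, both}.

Yes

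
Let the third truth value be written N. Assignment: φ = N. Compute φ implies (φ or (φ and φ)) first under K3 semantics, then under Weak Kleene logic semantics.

N; N

In K3: φ and φ = N and N = N
φ or (φ and φ) = N or N = N
φ implies (φ or (φ and φ)) = N implies N = N  [not N or N]
In Weak Kleene logic: φ and φ = N and N = N
φ or (φ and φ) = N or N = N
φ implies (φ or (φ and φ)) = N implies N = N  [any arg is the third value ⇒ result is the third value]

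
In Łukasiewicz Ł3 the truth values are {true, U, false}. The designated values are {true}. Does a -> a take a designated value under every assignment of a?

Every assignment of a over {true, U, false} gives a value in {true}.
In particular, with a=U: a -> a = true.

Yes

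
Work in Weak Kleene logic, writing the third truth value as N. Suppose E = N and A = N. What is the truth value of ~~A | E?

N

~A = ~N = N
~~A = ~N = N
~~A | E = N | N = N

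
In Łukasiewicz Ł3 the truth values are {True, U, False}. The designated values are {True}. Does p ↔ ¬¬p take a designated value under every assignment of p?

Yes

Every assignment of p over {True, U, False} gives a value in {True}.
In particular, with p=U: p ↔ ¬¬p = True.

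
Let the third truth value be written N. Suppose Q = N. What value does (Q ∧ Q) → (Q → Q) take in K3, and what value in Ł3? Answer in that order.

In K3: Q ∧ Q = N ∧ N = N
Q → Q = N → N = N  [¬N ∨ N]
(Q ∧ Q) → (Q → Q) = N → N = N
In Ł3: Q ∧ Q = N ∧ N = N
Q → Q = N → N = true  [min(1, 1−½+½)]
(Q ∧ Q) → (Q → Q) = N → true = true
They differ because K3 and Ł3 treat N differently under implication.

N; true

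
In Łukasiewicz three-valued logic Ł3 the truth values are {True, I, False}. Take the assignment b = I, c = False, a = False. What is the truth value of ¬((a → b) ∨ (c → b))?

False

a → b = False → I = True  [min(1, 1−0+½)]
c → b = False → I = True
(a → b) ∨ (c → b) = True ∨ True = True
¬((a → b) ∨ (c → b)) = ¬True = False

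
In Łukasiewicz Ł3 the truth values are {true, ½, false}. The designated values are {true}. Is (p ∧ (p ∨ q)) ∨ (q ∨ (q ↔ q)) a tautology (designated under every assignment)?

Every assignment of p, q over {true, ½, false} gives a value in {true}.
In particular, with p=½, q=½: (p ∧ (p ∨ q)) ∨ (q ∨ (q ↔ q)) = true.

Yes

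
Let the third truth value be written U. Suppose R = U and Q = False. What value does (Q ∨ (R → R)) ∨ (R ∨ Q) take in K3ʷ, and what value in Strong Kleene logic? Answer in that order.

In K3ʷ: R → R = U → U = U  [any arg is the third value ⇒ result is the third value]
Q ∨ (R → R) = False ∨ U = U
R ∨ Q = U ∨ False = U
(Q ∨ (R → R)) ∨ (R ∨ Q) = U ∨ U = U
In Strong Kleene logic: R → R = U → U = U
Q ∨ (R → R) = False ∨ U = U
R ∨ Q = U ∨ False = U
(Q ∨ (R → R)) ∨ (R ∨ Q) = U ∨ U = U

U; U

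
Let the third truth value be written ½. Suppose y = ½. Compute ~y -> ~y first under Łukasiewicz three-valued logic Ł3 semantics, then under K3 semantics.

true; ½

In Łukasiewicz three-valued logic Ł3: ~y = ~½ = ½
~y = ~½ = ½
~y -> ~y = ½ -> ½ = true  [min(1, 1−½+½)]
In K3: ~y = ~½ = ½
~y = ~½ = ½
~y -> ~y = ½ -> ½ = ½  [~½ | ½]
They differ because Łukasiewicz three-valued logic Ł3 and K3 treat ½ differently under implication.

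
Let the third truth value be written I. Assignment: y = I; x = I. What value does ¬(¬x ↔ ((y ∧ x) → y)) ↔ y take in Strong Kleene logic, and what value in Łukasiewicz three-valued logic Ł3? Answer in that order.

In Strong Kleene logic: ¬x = ¬I = I
y ∧ x = I ∧ I = I
(y ∧ x) → y = I → I = I  [¬I ∨ I]
¬x ↔ ((y ∧ x) → y) = I ↔ I = I
¬(¬x ↔ ((y ∧ x) → y)) = ¬I = I
¬(¬x ↔ ((y ∧ x) → y)) ↔ y = I ↔ I = I
In Łukasiewicz three-valued logic Ł3: ¬x = ¬I = I
y ∧ x = I ∧ I = I
(y ∧ x) → y = I → I = 1  [min(1, 1−½+½)]
¬x ↔ ((y ∧ x) → y) = I ↔ 1 = I
¬(¬x ↔ ((y ∧ x) → y)) = ¬I = I
¬(¬x ↔ ((y ∧ x) → y)) ↔ y = I ↔ I = 1
They differ because Strong Kleene logic and Łukasiewicz three-valued logic Ł3 treat I differently under implication.

I; 1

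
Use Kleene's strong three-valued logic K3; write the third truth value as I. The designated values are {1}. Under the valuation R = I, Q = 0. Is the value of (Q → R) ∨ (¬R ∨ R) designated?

Q → R = 0 → I = 1  [¬0 ∨ I]
¬R = ¬I = I
¬R ∨ R = I ∨ I = I
(Q → R) ∨ (¬R ∨ R) = 1 ∨ I = 1
1 ∈ {1}.

Yes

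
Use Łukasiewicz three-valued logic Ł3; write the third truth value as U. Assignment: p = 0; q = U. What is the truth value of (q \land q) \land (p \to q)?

U

q \land q = U \land U = U
p \to q = 0 \to U = 1
(q \land q) \land (p \to q) = U \land 1 = U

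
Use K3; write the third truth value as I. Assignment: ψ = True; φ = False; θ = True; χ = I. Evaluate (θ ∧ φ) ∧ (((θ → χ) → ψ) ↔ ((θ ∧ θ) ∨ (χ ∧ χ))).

False

θ ∧ φ = True ∧ False = False
θ → χ = True → I = I  [¬True ∨ I]
(θ → χ) → ψ = I → True = True
θ ∧ θ = True ∧ True = True
χ ∧ χ = I ∧ I = I
(θ ∧ θ) ∨ (χ ∧ χ) = True ∨ I = True
((θ → χ) → ψ) ↔ ((θ ∧ θ) ∨ (χ ∧ χ)) = True ↔ True = True
(θ ∧ φ) ∧ (((θ → χ) → ψ) ↔ ((θ ∧ θ) ∨ (χ ∧ χ))) = False ∧ True = False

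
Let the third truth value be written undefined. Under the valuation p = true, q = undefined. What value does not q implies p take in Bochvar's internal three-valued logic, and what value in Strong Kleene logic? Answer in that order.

In Bochvar's internal three-valued logic: not q = not undefined = undefined
not q implies p = undefined implies true = undefined  [any arg is the third value ⇒ result is the third value]
In Strong Kleene logic: not q = not undefined = undefined
not q implies p = undefined implies true = true  [not undefined or true]
They differ because Bochvar's internal three-valued logic and Strong Kleene logic treat undefined differently under the binary connectives.

undefined; true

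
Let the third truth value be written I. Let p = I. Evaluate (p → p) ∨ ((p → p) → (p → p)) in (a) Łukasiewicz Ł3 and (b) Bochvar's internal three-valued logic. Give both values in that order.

In Łukasiewicz Ł3: p → p = I → I = 1
p → p = I → I = 1
p → p = I → I = 1
(p → p) → (p → p) = 1 → 1 = 1
(p → p) ∨ ((p → p) → (p → p)) = 1 ∨ 1 = 1
In Bochvar's internal three-valued logic: p → p = I → I = I  [any arg is the third value ⇒ result is the third value]
p → p = I → I = I
p → p = I → I = I
(p → p) → (p → p) = I → I = I
(p → p) ∨ ((p → p) → (p → p)) = I ∨ I = I
They differ because Łukasiewicz Ł3 and Bochvar's internal three-valued logic treat I differently under the binary connectives.

1; I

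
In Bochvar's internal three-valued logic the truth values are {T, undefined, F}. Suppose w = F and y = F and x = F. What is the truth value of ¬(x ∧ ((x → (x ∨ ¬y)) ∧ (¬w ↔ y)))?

¬y = ¬F = T
x ∨ ¬y = F ∨ T = T
x → (x ∨ ¬y) = F → T = T
¬w = ¬F = T
¬w ↔ y = T ↔ F = F
(x → (x ∨ ¬y)) ∧ (¬w ↔ y) = T ∧ F = F
x ∧ ((x → (x ∨ ¬y)) ∧ (¬w ↔ y)) = F ∧ F = F
¬(x ∧ ((x → (x ∨ ¬y)) ∧ (¬w ↔ y))) = ¬F = T

T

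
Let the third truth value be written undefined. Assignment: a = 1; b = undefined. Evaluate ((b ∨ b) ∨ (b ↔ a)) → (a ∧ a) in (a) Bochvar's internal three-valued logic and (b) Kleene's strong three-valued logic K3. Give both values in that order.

In Bochvar's internal three-valued logic: b ∨ b = undefined ∨ undefined = undefined
b ↔ a = undefined ↔ 1 = undefined
(b ∨ b) ∨ (b ↔ a) = undefined ∨ undefined = undefined
a ∧ a = 1 ∧ 1 = 1
((b ∨ b) ∨ (b ↔ a)) → (a ∧ a) = undefined → 1 = undefined
In Kleene's strong three-valued logic K3: b ∨ b = undefined ∨ undefined = undefined
b ↔ a = undefined ↔ 1 = undefined
(b ∨ b) ∨ (b ↔ a) = undefined ∨ undefined = undefined
a ∧ a = 1 ∧ 1 = 1
((b ∨ b) ∨ (b ↔ a)) → (a ∧ a) = undefined → 1 = 1  [¬undefined ∨ 1]
They differ because Bochvar's internal three-valued logic and Kleene's strong three-valued logic K3 treat undefined differently under the binary connectives.

undefined; 1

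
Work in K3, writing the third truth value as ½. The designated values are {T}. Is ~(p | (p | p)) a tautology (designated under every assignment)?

No

Countermodel: p=T gives F, which is not designated.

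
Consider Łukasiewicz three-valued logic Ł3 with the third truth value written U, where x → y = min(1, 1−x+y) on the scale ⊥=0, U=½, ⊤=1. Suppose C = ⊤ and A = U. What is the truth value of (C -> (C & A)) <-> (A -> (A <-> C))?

U

C & A = ⊤ & U = U
C -> (C & A) = ⊤ -> U = U  [min(1, 1−1+½)]
A <-> C = U <-> ⊤ = U
A -> (A <-> C) = U -> U = ⊤
(C -> (C & A)) <-> (A -> (A <-> C)) = U <-> ⊤ = U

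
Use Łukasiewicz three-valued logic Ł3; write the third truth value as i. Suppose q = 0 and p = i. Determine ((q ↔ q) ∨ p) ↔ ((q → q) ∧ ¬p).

q ↔ q = 0 ↔ 0 = 1
(q ↔ q) ∨ p = 1 ∨ i = 1
q → q = 0 → 0 = 1
¬p = ¬i = i
(q → q) ∧ ¬p = 1 ∧ i = i
((q ↔ q) ∨ p) ↔ ((q → q) ∧ ¬p) = 1 ↔ i = i

i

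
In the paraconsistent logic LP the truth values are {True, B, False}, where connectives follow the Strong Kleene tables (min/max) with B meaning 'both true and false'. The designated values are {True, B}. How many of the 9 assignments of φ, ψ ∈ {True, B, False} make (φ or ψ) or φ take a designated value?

Of the 9 assignments, 8 give a value in {True, B}.

8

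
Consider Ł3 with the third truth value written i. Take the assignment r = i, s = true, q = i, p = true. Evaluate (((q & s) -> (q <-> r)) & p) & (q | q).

q & s = i & true = i
q <-> r = i <-> i = true  [1 − |½−½|]
(q & s) -> (q <-> r) = i -> true = true
((q & s) -> (q <-> r)) & p = true & true = true
q | q = i | i = i
(((q & s) -> (q <-> r)) & p) & (q | q) = true & i = i

i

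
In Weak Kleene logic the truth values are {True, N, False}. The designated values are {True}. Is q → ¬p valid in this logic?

No

Countermodel: q=True, p=True gives False, which is not designated.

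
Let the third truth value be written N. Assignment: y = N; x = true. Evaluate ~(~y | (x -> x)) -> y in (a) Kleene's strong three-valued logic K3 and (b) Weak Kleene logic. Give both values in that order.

true; N

In Kleene's strong three-valued logic K3: ~y = ~N = N
x -> x = true -> true = true
~y | (x -> x) = N | true = true
~(~y | (x -> x)) = ~true = false
~(~y | (x -> x)) -> y = false -> N = true  [~false | N]
In Weak Kleene logic: ~y = ~N = N
x -> x = true -> true = true
~y | (x -> x) = N | true = N
~(~y | (x -> x)) = ~N = N
~(~y | (x -> x)) -> y = N -> N = N
They differ because Kleene's strong three-valued logic K3 and Weak Kleene logic treat N differently under the binary connectives.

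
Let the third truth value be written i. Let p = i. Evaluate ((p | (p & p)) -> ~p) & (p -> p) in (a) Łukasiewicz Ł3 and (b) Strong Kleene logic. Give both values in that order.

true; i

In Łukasiewicz Ł3: p & p = i & i = i
p | (p & p) = i | i = i
~p = ~i = i
(p | (p & p)) -> ~p = i -> i = true  [min(1, 1−½+½)]
p -> p = i -> i = true
((p | (p & p)) -> ~p) & (p -> p) = true & true = true
In Strong Kleene logic: p & p = i & i = i
p | (p & p) = i | i = i
~p = ~i = i
(p | (p & p)) -> ~p = i -> i = i
p -> p = i -> i = i
((p | (p & p)) -> ~p) & (p -> p) = i & i = i
They differ because Łukasiewicz Ł3 and Strong Kleene logic treat i differently under implication.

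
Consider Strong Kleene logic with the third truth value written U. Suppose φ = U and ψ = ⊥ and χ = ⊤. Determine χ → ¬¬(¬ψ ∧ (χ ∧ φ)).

¬ψ = ¬⊥ = ⊤
χ ∧ φ = ⊤ ∧ U = U
¬ψ ∧ (χ ∧ φ) = ⊤ ∧ U = U
¬(¬ψ ∧ (χ ∧ φ)) = ¬U = U
¬¬(¬ψ ∧ (χ ∧ φ)) = ¬U = U
χ → ¬¬(¬ψ ∧ (χ ∧ φ)) = ⊤ → U = U

U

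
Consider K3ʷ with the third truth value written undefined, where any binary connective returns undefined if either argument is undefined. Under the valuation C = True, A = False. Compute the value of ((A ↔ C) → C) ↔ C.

A ↔ C = False ↔ True = False
(A ↔ C) → C = False → True = True
((A ↔ C) → C) ↔ C = True ↔ True = True

True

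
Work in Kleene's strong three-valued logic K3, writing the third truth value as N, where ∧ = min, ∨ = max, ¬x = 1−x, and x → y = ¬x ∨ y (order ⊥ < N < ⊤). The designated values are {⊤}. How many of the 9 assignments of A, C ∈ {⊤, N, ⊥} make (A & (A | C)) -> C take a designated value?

Of the 9 assignments, 5 give a value in {⊤}.

5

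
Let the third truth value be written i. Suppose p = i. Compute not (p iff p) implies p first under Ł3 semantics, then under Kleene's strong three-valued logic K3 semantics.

In Ł3: p iff p = i iff i = true  [1 − |½−½|]
not (p iff p) = not true = false
not (p iff p) implies p = false implies i = true
In Kleene's strong three-valued logic K3: p iff p = i iff i = i
not (p iff p) = not i = i
not (p iff p) implies p = i implies i = i  [not i or i]
They differ because Ł3 and Kleene's strong three-valued logic K3 treat i differently under implication.

true; i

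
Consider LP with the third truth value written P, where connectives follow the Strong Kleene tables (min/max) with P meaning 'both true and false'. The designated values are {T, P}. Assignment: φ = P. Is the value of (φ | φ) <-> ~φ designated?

φ | φ = P | P = P
~φ = ~P = P
(φ | φ) <-> ~φ = P <-> P = P
P ∈ {T, P}.

Yes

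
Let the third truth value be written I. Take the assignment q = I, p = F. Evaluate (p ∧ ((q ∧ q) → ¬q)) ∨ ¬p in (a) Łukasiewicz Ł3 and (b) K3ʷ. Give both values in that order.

In Łukasiewicz Ł3: q ∧ q = I ∧ I = I
¬q = ¬I = I
(q ∧ q) → ¬q = I → I = T  [min(1, 1−½+½)]
p ∧ ((q ∧ q) → ¬q) = F ∧ T = F
¬p = ¬F = T
(p ∧ ((q ∧ q) → ¬q)) ∨ ¬p = F ∨ T = T
In K3ʷ: q ∧ q = I ∧ I = I
¬q = ¬I = I
(q ∧ q) → ¬q = I → I = I  [any arg is the third value ⇒ result is the third value]
p ∧ ((q ∧ q) → ¬q) = F ∧ I = I
¬p = ¬F = T
(p ∧ ((q ∧ q) → ¬q)) ∨ ¬p = I ∨ T = I
They differ because Łukasiewicz Ł3 and K3ʷ treat I differently under the binary connectives.

T; I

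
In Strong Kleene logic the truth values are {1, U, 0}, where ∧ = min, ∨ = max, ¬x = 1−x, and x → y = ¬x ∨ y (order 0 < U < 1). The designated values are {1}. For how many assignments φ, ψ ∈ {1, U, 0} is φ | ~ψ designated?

5

Of the 9 assignments, 5 give a value in {1}.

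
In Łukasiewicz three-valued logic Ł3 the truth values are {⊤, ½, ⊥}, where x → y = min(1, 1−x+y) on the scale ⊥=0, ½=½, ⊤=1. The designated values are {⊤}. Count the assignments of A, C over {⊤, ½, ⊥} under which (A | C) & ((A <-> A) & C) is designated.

Designated under: (A=⊤, C=⊤); (A=½, C=⊤); (A=⊥, C=⊤).

3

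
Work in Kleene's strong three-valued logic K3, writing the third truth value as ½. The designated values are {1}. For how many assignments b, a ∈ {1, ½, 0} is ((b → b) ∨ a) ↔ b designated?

Designated under: (b=1, a=1); (b=1, a=½); (b=1, a=0).

3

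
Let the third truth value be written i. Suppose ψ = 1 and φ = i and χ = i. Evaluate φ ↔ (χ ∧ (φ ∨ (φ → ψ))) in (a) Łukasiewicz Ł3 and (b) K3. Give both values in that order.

In Łukasiewicz Ł3: φ → ψ = i → 1 = 1  [min(1, 1−½+1)]
φ ∨ (φ → ψ) = i ∨ 1 = 1
χ ∧ (φ ∨ (φ → ψ)) = i ∧ 1 = i
φ ↔ (χ ∧ (φ ∨ (φ → ψ))) = i ↔ i = 1
In K3: φ → ψ = i → 1 = 1  [¬i ∨ 1]
φ ∨ (φ → ψ) = i ∨ 1 = 1
χ ∧ (φ ∨ (φ → ψ)) = i ∧ 1 = i
φ ↔ (χ ∧ (φ ∨ (φ → ψ))) = i ↔ i = i
They differ because Łukasiewicz Ł3 and K3 treat i differently under implication.

1; i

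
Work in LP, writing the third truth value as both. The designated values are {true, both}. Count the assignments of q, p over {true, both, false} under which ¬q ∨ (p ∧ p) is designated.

Of the 9 assignments, 8 give a value in {true, both}.

8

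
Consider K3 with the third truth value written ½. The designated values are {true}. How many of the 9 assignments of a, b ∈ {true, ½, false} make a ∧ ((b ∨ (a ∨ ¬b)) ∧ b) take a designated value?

Designated under: (a=true, b=true).

1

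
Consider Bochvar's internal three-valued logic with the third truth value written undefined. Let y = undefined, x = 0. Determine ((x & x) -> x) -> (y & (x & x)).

x & x = 0 & 0 = 0
(x & x) -> x = 0 -> 0 = 1
x & x = 0 & 0 = 0
y & (x & x) = undefined & 0 = undefined
((x & x) -> x) -> (y & (x & x)) = 1 -> undefined = undefined  [any arg is the third value ⇒ result is the third value]

undefined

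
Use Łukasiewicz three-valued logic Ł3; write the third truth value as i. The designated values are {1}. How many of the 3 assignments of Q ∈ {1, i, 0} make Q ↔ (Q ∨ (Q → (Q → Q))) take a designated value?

Q=1: 1 ✓
Q=i: i ·
Q=0: 0 ·

1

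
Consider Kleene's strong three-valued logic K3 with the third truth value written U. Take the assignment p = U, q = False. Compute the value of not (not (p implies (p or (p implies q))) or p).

p implies q = U implies False = U  [not U or False]
p or (p implies q) = U or U = U
p implies (p or (p implies q)) = U implies U = U
not (p implies (p or (p implies q))) = not U = U
not (p implies (p or (p implies q))) or p = U or U = U
not (not (p implies (p or (p implies q))) or p) = not U = U

U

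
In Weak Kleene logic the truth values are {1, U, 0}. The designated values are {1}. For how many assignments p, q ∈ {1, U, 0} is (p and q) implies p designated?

4

Designated under: (p=1, q=1); (p=1, q=0); (p=0, q=1); (p=0, q=0).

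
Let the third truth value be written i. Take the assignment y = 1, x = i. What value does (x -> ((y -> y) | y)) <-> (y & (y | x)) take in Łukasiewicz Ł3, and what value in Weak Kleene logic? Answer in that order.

1; i

In Łukasiewicz Ł3: y -> y = 1 -> 1 = 1
(y -> y) | y = 1 | 1 = 1
x -> ((y -> y) | y) = i -> 1 = 1
y | x = 1 | i = 1
y & (y | x) = 1 & 1 = 1
(x -> ((y -> y) | y)) <-> (y & (y | x)) = 1 <-> 1 = 1
In Weak Kleene logic: y -> y = 1 -> 1 = 1
(y -> y) | y = 1 | 1 = 1
x -> ((y -> y) | y) = i -> 1 = i  [any arg is the third value ⇒ result is the third value]
y | x = 1 | i = i
y & (y | x) = 1 & i = i
(x -> ((y -> y) | y)) <-> (y & (y | x)) = i <-> i = i
They differ because Łukasiewicz Ł3 and Weak Kleene logic treat i differently under the binary connectives.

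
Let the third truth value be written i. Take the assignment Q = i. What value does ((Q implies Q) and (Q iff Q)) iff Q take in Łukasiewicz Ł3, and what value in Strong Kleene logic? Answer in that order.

In Łukasiewicz Ł3: Q implies Q = i implies i = ⊤  [min(1, 1−½+½)]
Q iff Q = i iff i = ⊤
(Q implies Q) and (Q iff Q) = ⊤ and ⊤ = ⊤
((Q implies Q) and (Q iff Q)) iff Q = ⊤ iff i = i
In Strong Kleene logic: Q implies Q = i implies i = i  [not i or i]
Q iff Q = i iff i = i
(Q implies Q) and (Q iff Q) = i and i = i
((Q implies Q) and (Q iff Q)) iff Q = i iff i = i

i; i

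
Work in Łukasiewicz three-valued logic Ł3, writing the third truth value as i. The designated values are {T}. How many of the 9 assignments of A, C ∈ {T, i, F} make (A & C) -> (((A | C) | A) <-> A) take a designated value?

Of the 9 assignments, 9 give a value in {T}.

9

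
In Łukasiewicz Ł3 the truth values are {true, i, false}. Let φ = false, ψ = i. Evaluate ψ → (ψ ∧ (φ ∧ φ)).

φ ∧ φ = false ∧ false = false
ψ ∧ (φ ∧ φ) = i ∧ false = false
ψ → (ψ ∧ (φ ∧ φ)) = i → false = i  [min(1, 1−½+0)]

i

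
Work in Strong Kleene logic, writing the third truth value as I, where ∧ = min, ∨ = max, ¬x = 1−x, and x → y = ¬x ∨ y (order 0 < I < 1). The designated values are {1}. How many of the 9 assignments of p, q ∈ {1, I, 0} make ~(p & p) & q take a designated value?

1

Designated under: (p=0, q=1).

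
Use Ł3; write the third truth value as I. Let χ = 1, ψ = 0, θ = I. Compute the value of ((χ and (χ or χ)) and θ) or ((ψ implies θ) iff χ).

1

χ or χ = 1 or 1 = 1
χ and (χ or χ) = 1 and 1 = 1
(χ and (χ or χ)) and θ = 1 and I = I
ψ implies θ = 0 implies I = 1  [min(1, 1−0+½)]
(ψ implies θ) iff χ = 1 iff 1 = 1
((χ and (χ or χ)) and θ) or ((ψ implies θ) iff χ) = I or 1 = 1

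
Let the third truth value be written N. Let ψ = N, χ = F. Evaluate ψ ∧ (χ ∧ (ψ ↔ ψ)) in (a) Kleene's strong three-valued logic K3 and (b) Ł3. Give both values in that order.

In Kleene's strong three-valued logic K3: ψ ↔ ψ = N ↔ N = N
χ ∧ (ψ ↔ ψ) = F ∧ N = F
ψ ∧ (χ ∧ (ψ ↔ ψ)) = N ∧ F = F
In Ł3: ψ ↔ ψ = N ↔ N = T
χ ∧ (ψ ↔ ψ) = F ∧ T = F
ψ ∧ (χ ∧ (ψ ↔ ψ)) = N ∧ F = F

F; F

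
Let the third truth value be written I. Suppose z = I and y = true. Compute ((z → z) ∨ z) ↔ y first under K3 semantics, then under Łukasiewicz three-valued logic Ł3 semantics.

In K3: z → z = I → I = I  [¬I ∨ I]
(z → z) ∨ z = I ∨ I = I
((z → z) ∨ z) ↔ y = I ↔ true = I
In Łukasiewicz three-valued logic Ł3: z → z = I → I = true  [min(1, 1−½+½)]
(z → z) ∨ z = true ∨ I = true
((z → z) ∨ z) ↔ y = true ↔ true = true
They differ because K3 and Łukasiewicz three-valued logic Ł3 treat I differently under implication.

I; true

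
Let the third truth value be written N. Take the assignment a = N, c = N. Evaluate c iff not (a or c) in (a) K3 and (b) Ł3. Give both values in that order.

In K3: a or c = N or N = N
not (a or c) = not N = N
c iff not (a or c) = N iff N = N
In Ł3: a or c = N or N = N
not (a or c) = not N = N
c iff not (a or c) = N iff N = 1  [1 − |½−½|]
They differ because K3 and Ł3 treat N differently under implication.

N; 1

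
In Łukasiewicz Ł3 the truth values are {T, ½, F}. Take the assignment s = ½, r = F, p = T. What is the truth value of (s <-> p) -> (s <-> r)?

T

s <-> p = ½ <-> T = ½  [1 − |½−1|]
s <-> r = ½ <-> F = ½
(s <-> p) -> (s <-> r) = ½ -> ½ = T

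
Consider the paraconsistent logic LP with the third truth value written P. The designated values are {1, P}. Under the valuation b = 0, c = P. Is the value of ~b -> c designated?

Yes

~b = ~0 = 1
~b -> c = 1 -> P = P
P ∈ {1, P}.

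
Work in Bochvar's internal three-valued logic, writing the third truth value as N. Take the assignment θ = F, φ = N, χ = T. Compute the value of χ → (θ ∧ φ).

N

θ ∧ φ = F ∧ N = N
χ → (θ ∧ φ) = T → N = N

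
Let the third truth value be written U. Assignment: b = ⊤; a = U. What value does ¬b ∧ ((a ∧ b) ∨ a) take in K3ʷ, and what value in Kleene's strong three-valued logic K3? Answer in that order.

U; ⊥

In K3ʷ: ¬b = ¬⊤ = ⊥
a ∧ b = U ∧ ⊤ = U
(a ∧ b) ∨ a = U ∨ U = U
¬b ∧ ((a ∧ b) ∨ a) = ⊥ ∧ U = U
In Kleene's strong three-valued logic K3: ¬b = ¬⊤ = ⊥
a ∧ b = U ∧ ⊤ = U
(a ∧ b) ∨ a = U ∨ U = U
¬b ∧ ((a ∧ b) ∨ a) = ⊥ ∧ U = ⊥
They differ because K3ʷ and Kleene's strong three-valued logic K3 treat U differently under the binary connectives.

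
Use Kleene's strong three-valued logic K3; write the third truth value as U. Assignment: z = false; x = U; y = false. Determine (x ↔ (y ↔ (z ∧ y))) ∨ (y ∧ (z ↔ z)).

z ∧ y = false ∧ false = false
y ↔ (z ∧ y) = false ↔ false = true
x ↔ (y ↔ (z ∧ y)) = U ↔ true = U
z ↔ z = false ↔ false = true
y ∧ (z ↔ z) = false ∧ true = false
(x ↔ (y ↔ (z ∧ y))) ∨ (y ∧ (z ↔ z)) = U ∨ false = U

U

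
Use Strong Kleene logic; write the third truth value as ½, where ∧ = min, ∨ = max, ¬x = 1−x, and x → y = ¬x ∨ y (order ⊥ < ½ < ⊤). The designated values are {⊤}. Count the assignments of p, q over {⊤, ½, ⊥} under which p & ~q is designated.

1

Designated under: (p=⊤, q=⊥).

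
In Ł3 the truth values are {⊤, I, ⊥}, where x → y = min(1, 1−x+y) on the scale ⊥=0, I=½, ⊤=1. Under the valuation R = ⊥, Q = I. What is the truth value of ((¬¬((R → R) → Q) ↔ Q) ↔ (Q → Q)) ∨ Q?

⊤

R → R = ⊥ → ⊥ = ⊤
(R → R) → Q = ⊤ → I = I  [min(1, 1−1+½)]
¬((R → R) → Q) = ¬I = I
¬¬((R → R) → Q) = ¬I = I
¬¬((R → R) → Q) ↔ Q = I ↔ I = ⊤
Q → Q = I → I = ⊤
(¬¬((R → R) → Q) ↔ Q) ↔ (Q → Q) = ⊤ ↔ ⊤ = ⊤
((¬¬((R → R) → Q) ↔ Q) ↔ (Q → Q)) ∨ Q = ⊤ ∨ I = ⊤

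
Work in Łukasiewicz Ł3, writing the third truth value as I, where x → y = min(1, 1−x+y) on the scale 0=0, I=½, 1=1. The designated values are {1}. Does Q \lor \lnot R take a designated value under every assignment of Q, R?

Countermodel: Q=I, R=1 gives I, which is not designated.

No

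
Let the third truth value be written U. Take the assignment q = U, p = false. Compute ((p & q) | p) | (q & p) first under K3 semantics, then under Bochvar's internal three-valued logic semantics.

false; U

In K3: p & q = false & U = false
(p & q) | p = false | false = false
q & p = U & false = false
((p & q) | p) | (q & p) = false | false = false
In Bochvar's internal three-valued logic: p & q = false & U = U
(p & q) | p = U | false = U
q & p = U & false = U
((p & q) | p) | (q & p) = U | U = U
They differ because K3 and Bochvar's internal three-valued logic treat U differently under the binary connectives.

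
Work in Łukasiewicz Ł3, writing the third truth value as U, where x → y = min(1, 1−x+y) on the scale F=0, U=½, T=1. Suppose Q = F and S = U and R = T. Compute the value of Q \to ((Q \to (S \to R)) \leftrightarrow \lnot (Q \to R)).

S \to R = U \to T = T  [min(1, 1−½+1)]
Q \to (S \to R) = F \to T = T
Q \to R = F \to T = T
\lnot (Q \to R) = \lnot T = F
(Q \to (S \to R)) \leftrightarrow \lnot (Q \to R) = T \leftrightarrow F = F
Q \to ((Q \to (S \to R)) \leftrightarrow \lnot (Q \to R)) = F \to F = T

T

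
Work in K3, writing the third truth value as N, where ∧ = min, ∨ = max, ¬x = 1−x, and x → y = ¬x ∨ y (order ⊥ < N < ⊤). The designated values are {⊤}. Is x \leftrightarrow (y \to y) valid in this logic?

Countermodel: x=⊤, y=N gives N, which is not designated.

No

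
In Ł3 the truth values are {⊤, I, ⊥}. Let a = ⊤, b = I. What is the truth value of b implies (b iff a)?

b iff a = I iff ⊤ = I
b implies (b iff a) = I implies I = ⊤

⊤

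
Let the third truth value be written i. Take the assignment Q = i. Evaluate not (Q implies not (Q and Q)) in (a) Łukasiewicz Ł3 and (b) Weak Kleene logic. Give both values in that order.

In Łukasiewicz Ł3: Q and Q = i and i = i
not (Q and Q) = not i = i
Q implies not (Q and Q) = i implies i = T  [min(1, 1−½+½)]
not (Q implies not (Q and Q)) = not T = F
In Weak Kleene logic: Q and Q = i and i = i
not (Q and Q) = not i = i
Q implies not (Q and Q) = i implies i = i  [any arg is the third value ⇒ result is the third value]
not (Q implies not (Q and Q)) = not i = i
They differ because Łukasiewicz Ł3 and Weak Kleene logic treat i differently under the binary connectives.

F; i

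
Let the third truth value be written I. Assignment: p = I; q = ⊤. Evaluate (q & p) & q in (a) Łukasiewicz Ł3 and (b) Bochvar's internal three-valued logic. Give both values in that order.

In Łukasiewicz Ł3: q & p = ⊤ & I = I
(q & p) & q = I & ⊤ = I
In Bochvar's internal three-valued logic: q & p = ⊤ & I = I
(q & p) & q = I & ⊤ = I

I; I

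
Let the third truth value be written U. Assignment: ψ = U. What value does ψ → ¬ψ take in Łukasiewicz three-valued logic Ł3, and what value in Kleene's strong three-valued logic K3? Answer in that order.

True; U

In Łukasiewicz three-valued logic Ł3: ¬ψ = ¬U = U
ψ → ¬ψ = U → U = True  [min(1, 1−½+½)]
In Kleene's strong three-valued logic K3: ¬ψ = ¬U = U
ψ → ¬ψ = U → U = U  [¬U ∨ U]
They differ because Łukasiewicz three-valued logic Ł3 and Kleene's strong three-valued logic K3 treat U differently under implication.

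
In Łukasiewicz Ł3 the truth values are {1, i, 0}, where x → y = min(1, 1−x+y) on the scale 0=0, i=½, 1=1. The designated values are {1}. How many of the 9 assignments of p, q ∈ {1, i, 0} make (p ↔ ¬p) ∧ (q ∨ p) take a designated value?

1

Designated under: (p=i, q=1).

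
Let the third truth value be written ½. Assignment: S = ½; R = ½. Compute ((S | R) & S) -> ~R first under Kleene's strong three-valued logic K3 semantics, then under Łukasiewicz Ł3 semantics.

½; T

In Kleene's strong three-valued logic K3: S | R = ½ | ½ = ½
(S | R) & S = ½ & ½ = ½
~R = ~½ = ½
((S | R) & S) -> ~R = ½ -> ½ = ½
In Łukasiewicz Ł3: S | R = ½ | ½ = ½
(S | R) & S = ½ & ½ = ½
~R = ~½ = ½
((S | R) & S) -> ~R = ½ -> ½ = T
They differ because Kleene's strong three-valued logic K3 and Łukasiewicz Ł3 treat ½ differently under implication.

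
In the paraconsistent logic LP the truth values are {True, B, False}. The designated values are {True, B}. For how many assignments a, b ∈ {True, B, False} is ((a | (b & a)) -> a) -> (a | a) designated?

6

Of the 9 assignments, 6 give a value in {True, B}.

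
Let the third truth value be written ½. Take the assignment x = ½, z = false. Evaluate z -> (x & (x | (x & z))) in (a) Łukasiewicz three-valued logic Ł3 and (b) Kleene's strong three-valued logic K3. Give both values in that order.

true; true

In Łukasiewicz three-valued logic Ł3: x & z = ½ & false = false
x | (x & z) = ½ | false = ½
x & (x | (x & z)) = ½ & ½ = ½
z -> (x & (x | (x & z))) = false -> ½ = true  [min(1, 1−0+½)]
In Kleene's strong three-valued logic K3: x & z = ½ & false = false
x | (x & z) = ½ | false = ½
x & (x | (x & z)) = ½ & ½ = ½
z -> (x & (x | (x & z))) = false -> ½ = true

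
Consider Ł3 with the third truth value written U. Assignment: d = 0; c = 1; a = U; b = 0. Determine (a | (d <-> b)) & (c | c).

1

d <-> b = 0 <-> 0 = 1
a | (d <-> b) = U | 1 = 1
c | c = 1 | 1 = 1
(a | (d <-> b)) & (c | c) = 1 & 1 = 1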